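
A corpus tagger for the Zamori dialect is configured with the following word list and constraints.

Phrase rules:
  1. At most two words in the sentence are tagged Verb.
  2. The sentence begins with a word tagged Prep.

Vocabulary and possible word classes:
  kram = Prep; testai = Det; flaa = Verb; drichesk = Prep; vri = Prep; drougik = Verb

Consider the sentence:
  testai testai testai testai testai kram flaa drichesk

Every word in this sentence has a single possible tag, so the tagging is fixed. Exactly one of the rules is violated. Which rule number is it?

2

Fixed tagging: Det Det Det Det Det Prep Verb Prep.
Applying the rules: R1 ✓, R2 ✗.
Only rule 2 fails.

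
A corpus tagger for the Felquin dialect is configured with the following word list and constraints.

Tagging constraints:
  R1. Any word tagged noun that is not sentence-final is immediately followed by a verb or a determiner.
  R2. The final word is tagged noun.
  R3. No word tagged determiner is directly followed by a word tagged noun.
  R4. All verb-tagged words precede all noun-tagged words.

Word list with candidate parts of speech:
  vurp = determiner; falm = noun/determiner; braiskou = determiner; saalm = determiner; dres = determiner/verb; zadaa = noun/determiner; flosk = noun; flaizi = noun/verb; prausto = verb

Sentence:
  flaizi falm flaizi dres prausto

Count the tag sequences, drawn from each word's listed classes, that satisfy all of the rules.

0

Candidates per position — 1:flaizi {noun,verb}; 2:falm {noun,determiner}; 3:flaizi {noun,verb}; 4:dres {determiner,verb}; 5:prausto {verb}.
There are 16 candidate sequences in total.
Rule 2 cannot be satisfied by any choice of tags from the lexicon.
So there is no consistent tagging.
Count = 0.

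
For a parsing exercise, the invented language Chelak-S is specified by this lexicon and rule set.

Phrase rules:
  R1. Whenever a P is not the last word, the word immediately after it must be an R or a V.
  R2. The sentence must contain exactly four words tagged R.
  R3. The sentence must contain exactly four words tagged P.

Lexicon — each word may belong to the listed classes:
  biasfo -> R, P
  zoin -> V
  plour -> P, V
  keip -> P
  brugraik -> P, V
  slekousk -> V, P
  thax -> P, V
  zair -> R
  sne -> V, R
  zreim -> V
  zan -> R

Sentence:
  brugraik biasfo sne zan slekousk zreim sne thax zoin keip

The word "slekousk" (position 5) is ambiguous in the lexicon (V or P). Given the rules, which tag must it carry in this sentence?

Candidates per position — 1:brugraik {P,V}; 2:biasfo {R,P}; 3:sne {V,R}; 4:zan {R}; 5:slekousk {V,P}; 6:zreim {V}; 7:sne {V,R}; 8:thax {P,V}; 9:zoin {V}; 10:keip {P}.
Word 2 cannot be P — rule 2 would then fail for every completion. It is R.
Word 3 cannot be V — rule 2 would then fail for every completion. It is R.
Word 5 cannot be V — rule 3 would then fail for every completion. It is P.
Word 7 cannot be V — rule 2 would then fail for every completion. It is R.
Word 8 cannot be V — rule 3 would then fail for every completion. It is P.
Word 1 cannot be V — rule 3 would then fail for every completion. It is P.
The only consistent sequence is: P R R R P V R P V P.
Checking: rule 1 satisfied; rule 2 satisfied; rule 3 satisfied.

P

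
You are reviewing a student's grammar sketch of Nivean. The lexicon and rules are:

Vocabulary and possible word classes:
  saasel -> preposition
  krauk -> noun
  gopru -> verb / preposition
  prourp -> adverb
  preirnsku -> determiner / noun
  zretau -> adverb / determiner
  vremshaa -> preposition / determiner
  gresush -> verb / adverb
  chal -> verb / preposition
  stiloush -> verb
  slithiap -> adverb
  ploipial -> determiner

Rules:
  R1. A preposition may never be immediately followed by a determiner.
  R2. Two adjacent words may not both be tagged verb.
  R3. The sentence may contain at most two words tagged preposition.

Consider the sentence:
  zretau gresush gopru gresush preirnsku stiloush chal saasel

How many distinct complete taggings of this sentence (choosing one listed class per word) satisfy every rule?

4

Candidates per position — 1:zretau {adverb,determiner}; 2:gresush {verb,adverb}; 3:gopru {verb,preposition}; 4:gresush {verb,adverb}; 5:preirnsku {determiner,noun}; 6:stiloush {verb}; 7:chal {verb,preposition}; 8:saasel {preposition}.
There are 64 candidate sequences in total.
The sequences that satisfy every rule: adverb adverb verb adverb determiner verb preposition preposition; adverb adverb verb adverb noun verb preposition preposition; determiner adverb verb adverb determiner verb preposition preposition; determiner adverb verb adverb noun verb preposition preposition.
Count = 4.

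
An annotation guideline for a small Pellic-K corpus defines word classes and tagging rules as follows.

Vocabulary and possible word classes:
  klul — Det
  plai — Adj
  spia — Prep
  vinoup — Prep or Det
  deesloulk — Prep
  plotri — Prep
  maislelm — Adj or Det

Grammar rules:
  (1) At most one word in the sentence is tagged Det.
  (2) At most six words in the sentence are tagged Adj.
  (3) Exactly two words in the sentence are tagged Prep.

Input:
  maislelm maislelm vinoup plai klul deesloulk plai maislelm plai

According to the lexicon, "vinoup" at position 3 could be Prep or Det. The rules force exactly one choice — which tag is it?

Prep

Candidates per position — 1:maislelm {Adj,Det}; 2:maislelm {Adj,Det}; 3:vinoup {Prep,Det}; 4:plai {Adj}; 5:klul {Det}; 6:deesloulk {Prep}; 7:plai {Adj}; 8:maislelm {Adj,Det}; 9:plai {Adj}.
At position 1, choosing Det makes rule 1 impossible to satisfy; hence Adj.
At position 2, choosing Det makes rule 1 impossible to satisfy; hence Adj.
At position 3, choosing Det makes rule 1 impossible to satisfy; hence Prep.
At position 8, choosing Det makes rule 1 impossible to satisfy; hence Adj.
The unique satisfying tagging is: Adj Adj Prep Adj Det Prep Adj Adj Adj.
Rule-by-rule: rule 1 ok; rule 2 ok; rule 3 ok.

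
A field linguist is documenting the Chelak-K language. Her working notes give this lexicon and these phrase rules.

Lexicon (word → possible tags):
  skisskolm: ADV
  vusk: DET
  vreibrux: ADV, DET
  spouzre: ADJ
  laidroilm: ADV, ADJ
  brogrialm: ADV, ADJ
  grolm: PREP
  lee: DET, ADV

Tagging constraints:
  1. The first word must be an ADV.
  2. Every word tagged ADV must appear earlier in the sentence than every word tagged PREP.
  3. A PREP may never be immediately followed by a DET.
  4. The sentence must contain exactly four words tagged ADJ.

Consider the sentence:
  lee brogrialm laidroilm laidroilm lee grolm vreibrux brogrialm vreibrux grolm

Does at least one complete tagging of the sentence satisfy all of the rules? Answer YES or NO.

Candidates per position — 1:lee {DET,ADV}; 2:brogrialm {ADV,ADJ}; 3:laidroilm {ADV,ADJ}; 4:laidroilm {ADV,ADJ}; 5:lee {DET,ADV}; 6:grolm {PREP}; 7:vreibrux {ADV,DET}; 8:brogrialm {ADV,ADJ}; 9:vreibrux {ADV,DET}; 10:grolm {PREP}.
Every candidate sequence violates at least one rule; no consistent tagging exists.

NO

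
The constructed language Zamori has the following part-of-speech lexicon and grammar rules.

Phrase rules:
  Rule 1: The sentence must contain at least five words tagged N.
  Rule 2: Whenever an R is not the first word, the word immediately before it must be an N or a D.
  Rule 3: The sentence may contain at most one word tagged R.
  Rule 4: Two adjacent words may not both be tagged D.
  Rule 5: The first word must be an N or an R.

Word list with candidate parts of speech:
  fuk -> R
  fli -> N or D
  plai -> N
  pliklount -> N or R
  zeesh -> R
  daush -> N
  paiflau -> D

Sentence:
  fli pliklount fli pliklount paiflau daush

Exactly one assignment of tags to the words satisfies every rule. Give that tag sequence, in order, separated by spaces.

N N N N D N

Candidates per position — 1:fli {N,D}; 2:pliklount {N,R}; 3:fli {N,D}; 4:pliklount {N,R}; 5:paiflau {D}; 6:daush {N}.
Word 1 cannot be D — rule 1 would then fail for every completion. It is N.
Word 2 cannot be R — rule 1 would then fail for every completion. It is N.
Word 3 cannot be D — rule 1 would then fail for every completion. It is N.
Word 4 cannot be R — rule 1 would then fail for every completion. It is N.
The only consistent sequence is: N N N N D N.
Checking: rule 1 satisfied; rule 2 satisfied; rule 3 satisfied; rule 4 satisfied; rule 5 satisfied.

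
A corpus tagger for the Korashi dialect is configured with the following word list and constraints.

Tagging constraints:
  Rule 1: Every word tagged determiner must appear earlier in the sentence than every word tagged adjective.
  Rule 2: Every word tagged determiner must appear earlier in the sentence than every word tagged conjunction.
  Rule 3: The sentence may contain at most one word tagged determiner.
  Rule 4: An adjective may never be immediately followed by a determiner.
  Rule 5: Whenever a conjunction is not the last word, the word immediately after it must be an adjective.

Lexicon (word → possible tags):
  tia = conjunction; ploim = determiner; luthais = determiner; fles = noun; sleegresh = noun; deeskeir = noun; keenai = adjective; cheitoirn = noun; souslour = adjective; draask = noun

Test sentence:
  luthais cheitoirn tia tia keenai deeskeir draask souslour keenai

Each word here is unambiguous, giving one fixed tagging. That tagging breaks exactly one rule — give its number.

Fixed tagging: determiner noun conjunction conjunction adjective noun noun adjective adjective.
Checking each rule: R1 holds, R2 holds, R3 holds, R4 holds, R5 violated.
Only rule 5 fails.

5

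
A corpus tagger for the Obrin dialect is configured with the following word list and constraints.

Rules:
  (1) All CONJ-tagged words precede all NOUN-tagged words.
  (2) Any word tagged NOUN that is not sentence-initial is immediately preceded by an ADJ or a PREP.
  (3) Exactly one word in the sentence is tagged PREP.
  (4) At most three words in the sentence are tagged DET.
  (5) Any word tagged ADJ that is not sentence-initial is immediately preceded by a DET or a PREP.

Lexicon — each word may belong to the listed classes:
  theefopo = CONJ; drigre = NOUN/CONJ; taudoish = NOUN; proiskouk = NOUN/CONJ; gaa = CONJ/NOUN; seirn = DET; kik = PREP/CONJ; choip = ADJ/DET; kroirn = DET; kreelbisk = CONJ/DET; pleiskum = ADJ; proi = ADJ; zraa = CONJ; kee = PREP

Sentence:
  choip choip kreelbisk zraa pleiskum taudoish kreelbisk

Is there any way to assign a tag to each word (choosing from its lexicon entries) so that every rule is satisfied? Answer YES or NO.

NO

Candidates per position — 1:choip {ADJ,DET}; 2:choip {ADJ,DET}; 3:kreelbisk {CONJ,DET}; 4:zraa {CONJ}; 5:pleiskum {ADJ}; 6:taudoish {NOUN}; 7:kreelbisk {CONJ,DET}.
Rule 3 cannot be satisfied by any choice of tags from the lexicon.
So there is no consistent tagging.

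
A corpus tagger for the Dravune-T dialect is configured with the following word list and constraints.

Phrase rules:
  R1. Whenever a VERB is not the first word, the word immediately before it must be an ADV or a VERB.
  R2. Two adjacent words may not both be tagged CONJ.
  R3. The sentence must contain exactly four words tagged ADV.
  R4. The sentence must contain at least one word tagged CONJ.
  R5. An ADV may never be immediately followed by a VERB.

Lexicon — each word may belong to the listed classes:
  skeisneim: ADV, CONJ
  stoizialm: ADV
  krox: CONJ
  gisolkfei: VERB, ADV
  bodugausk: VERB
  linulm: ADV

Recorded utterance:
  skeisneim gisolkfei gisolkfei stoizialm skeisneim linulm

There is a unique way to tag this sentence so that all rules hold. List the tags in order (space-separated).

CONJ ADV ADV ADV CONJ ADV

Candidates per position — 1:skeisneim {ADV,CONJ}; 2:gisolkfei {VERB,ADV}; 3:gisolkfei {VERB,ADV}; 4:stoizialm {ADV}; 5:skeisneim {ADV,CONJ}; 6:linulm {ADV}.
The remaining ambiguous positions (1, 2, 3, 5) are resolved jointly — only one combination satisfies every rule.
The only consistent sequence is: CONJ ADV ADV ADV CONJ ADV.
Checking: rule 1 ✓; rule 2 ✓; rule 3 ✓; rule 4 ✓; rule 5 ✓.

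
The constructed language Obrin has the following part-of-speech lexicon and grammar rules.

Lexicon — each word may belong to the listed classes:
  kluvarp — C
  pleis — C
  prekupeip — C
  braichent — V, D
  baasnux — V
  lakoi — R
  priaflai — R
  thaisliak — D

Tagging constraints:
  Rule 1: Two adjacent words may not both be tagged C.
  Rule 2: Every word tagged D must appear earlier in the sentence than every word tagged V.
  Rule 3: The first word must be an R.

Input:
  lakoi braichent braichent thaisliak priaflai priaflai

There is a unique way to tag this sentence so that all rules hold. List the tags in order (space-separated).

Candidates per position — 1:lakoi {R}; 2:braichent {V,D}; 3:braichent {V,D}; 4:thaisliak {D}; 5:priaflai {R}; 6:priaflai {R}.
Position 2: V is ruled out by rule 2; that leaves D.
Position 3: V is ruled out by rule 2; that leaves D.
That leaves exactly one tagging: R D D D R R.
Check: rule 1 ok; rule 2 ok; rule 3 ok.

R D D D R R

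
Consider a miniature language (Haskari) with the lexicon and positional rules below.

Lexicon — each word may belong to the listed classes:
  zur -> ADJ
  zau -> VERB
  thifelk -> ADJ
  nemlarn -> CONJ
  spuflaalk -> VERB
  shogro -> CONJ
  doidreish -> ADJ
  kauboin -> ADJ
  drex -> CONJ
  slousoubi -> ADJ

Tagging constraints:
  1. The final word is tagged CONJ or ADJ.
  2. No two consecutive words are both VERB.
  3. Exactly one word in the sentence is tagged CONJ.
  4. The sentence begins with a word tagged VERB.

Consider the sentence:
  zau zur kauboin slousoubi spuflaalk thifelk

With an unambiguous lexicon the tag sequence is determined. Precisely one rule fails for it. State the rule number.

Fixed tagging: VERB ADJ ADJ ADJ VERB ADJ.
Rule check: R1 ok, R2 ok, R3 fails, R4 ok.
Only rule 3 fails.

3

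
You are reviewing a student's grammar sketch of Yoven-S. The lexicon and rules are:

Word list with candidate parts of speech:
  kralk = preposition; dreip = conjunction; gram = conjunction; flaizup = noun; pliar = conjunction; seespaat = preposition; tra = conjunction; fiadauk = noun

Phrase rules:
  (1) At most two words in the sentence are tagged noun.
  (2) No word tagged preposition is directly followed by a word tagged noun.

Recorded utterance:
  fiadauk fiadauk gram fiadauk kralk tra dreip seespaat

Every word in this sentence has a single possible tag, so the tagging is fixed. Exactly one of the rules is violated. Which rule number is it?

1

Fixed tagging: noun noun conjunction noun preposition conjunction conjunction preposition.
Rule check: R1 violated, R2 holds.
Only rule 1 fails.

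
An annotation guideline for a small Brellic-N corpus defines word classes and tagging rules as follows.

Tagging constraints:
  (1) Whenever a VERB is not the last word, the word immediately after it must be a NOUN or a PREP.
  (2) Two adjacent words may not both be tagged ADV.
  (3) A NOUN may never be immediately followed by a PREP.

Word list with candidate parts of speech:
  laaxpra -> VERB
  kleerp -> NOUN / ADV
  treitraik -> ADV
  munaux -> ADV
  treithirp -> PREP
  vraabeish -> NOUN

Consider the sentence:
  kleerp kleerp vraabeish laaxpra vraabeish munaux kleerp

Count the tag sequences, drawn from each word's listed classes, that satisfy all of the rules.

3

Candidates per position — 1:kleerp {NOUN,ADV}; 2:kleerp {NOUN,ADV}; 3:vraabeish {NOUN}; 4:laaxpra {VERB}; 5:vraabeish {NOUN}; 6:munaux {ADV}; 7:kleerp {NOUN,ADV}.
There are 8 candidate sequences in total.
The sequences that satisfy every rule: NOUN NOUN NOUN VERB NOUN ADV NOUN; NOUN ADV NOUN VERB NOUN ADV NOUN; ADV NOUN NOUN VERB NOUN ADV NOUN.
Count = 3.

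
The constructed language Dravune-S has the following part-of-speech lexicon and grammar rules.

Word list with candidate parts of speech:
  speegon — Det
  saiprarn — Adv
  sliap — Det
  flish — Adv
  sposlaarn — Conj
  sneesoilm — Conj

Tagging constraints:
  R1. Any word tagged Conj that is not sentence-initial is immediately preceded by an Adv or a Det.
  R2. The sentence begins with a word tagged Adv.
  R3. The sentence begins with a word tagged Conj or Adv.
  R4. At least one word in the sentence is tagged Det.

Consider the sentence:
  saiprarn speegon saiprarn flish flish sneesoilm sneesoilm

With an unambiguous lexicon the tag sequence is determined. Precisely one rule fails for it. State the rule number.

Fixed tagging: Adv Det Adv Adv Adv Conj Conj.
Checking each rule: R1 fails, R2 ok, R3 ok, R4 ok.
Only rule 1 fails.

1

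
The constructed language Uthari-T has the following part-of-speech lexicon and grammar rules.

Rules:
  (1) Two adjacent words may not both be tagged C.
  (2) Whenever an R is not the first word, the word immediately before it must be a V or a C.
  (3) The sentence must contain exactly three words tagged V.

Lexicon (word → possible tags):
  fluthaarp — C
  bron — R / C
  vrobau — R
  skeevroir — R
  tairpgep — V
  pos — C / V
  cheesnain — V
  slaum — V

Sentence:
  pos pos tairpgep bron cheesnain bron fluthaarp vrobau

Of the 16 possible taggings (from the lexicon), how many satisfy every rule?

Candidates per position — 1:pos {C,V}; 2:pos {C,V}; 3:tairpgep {V}; 4:bron {R,C}; 5:cheesnain {V}; 6:bron {R,C}; 7:fluthaarp {C}; 8:vrobau {R}.
There are 16 candidate sequences in total.
The sequences that satisfy every rule: C V V R V R C R; C V V C V R C R; V C V R V R C R; V C V C V R C R.
Count = 4.

4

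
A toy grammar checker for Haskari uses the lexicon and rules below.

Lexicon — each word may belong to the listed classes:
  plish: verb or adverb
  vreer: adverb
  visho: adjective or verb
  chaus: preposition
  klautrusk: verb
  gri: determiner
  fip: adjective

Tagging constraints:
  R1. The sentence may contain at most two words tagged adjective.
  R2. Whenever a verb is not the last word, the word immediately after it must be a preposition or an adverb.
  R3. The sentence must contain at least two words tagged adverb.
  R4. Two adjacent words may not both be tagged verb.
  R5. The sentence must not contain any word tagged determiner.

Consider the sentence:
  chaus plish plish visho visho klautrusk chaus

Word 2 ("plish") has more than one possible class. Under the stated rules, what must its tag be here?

adverb

Candidates per position — 1:chaus {preposition}; 2:plish {verb,adverb}; 3:plish {verb,adverb}; 4:visho {adjective,verb}; 5:visho {adjective,verb}; 6:klautrusk {verb}; 7:chaus {preposition}.
If word 2 were verb, no tagging could satisfy rule 3; so word 2 is adverb.
If word 3 were verb, no tagging could satisfy rule 2; so word 3 is adverb.
If word 4 were verb, no tagging could satisfy rule 2; so word 4 is adjective.
If word 5 were verb, no tagging could satisfy rule 2; so word 5 is adjective.
So the tagging must be: preposition adverb adverb adjective adjective verb preposition.
Verifying each rule — rule 1 holds; rule 2 holds; rule 3 holds; rule 4 holds; rule 5 holds.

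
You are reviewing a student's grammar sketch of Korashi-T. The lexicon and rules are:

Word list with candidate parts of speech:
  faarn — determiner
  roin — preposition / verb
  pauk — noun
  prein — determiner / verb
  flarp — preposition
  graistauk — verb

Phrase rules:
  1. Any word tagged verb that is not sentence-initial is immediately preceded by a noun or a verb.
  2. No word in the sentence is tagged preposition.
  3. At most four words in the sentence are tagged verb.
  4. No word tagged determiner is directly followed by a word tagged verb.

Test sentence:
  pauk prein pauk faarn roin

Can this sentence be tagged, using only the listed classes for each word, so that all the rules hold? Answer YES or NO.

Candidates per position — 1:pauk {noun}; 2:prein {determiner,verb}; 3:pauk {noun}; 4:faarn {determiner}; 5:roin {preposition,verb}.
Every candidate sequence violates at least one rule; no consistent tagging exists.

NO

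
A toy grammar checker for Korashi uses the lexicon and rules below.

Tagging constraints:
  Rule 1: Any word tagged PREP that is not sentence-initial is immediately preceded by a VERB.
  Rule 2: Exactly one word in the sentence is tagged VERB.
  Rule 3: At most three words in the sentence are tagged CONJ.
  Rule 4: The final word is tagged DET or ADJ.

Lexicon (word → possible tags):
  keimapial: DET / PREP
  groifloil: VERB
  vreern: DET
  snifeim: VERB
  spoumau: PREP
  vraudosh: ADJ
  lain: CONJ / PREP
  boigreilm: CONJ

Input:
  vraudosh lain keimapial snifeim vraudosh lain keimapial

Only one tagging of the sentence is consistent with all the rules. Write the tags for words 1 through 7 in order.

ADJ CONJ DET VERB ADJ CONJ DET

Candidates per position — 1:vraudosh {ADJ}; 2:lain {CONJ,PREP}; 3:keimapial {DET,PREP}; 4:snifeim {VERB}; 5:vraudosh {ADJ}; 6:lain {CONJ,PREP}; 7:keimapial {DET,PREP}.
If word 2 were PREP, no tagging could satisfy rule 1; so word 2 is CONJ.
If word 3 were PREP, no tagging could satisfy rule 1; so word 3 is DET.
If word 6 were PREP, no tagging could satisfy rule 1; so word 6 is CONJ.
If word 7 were PREP, no tagging could satisfy rule 1; so word 7 is DET.
The unique satisfying tagging is: ADJ CONJ DET VERB ADJ CONJ DET.
Verifying each rule — rule 1 ✓; rule 2 ✓; rule 3 ✓; rule 4 ✓.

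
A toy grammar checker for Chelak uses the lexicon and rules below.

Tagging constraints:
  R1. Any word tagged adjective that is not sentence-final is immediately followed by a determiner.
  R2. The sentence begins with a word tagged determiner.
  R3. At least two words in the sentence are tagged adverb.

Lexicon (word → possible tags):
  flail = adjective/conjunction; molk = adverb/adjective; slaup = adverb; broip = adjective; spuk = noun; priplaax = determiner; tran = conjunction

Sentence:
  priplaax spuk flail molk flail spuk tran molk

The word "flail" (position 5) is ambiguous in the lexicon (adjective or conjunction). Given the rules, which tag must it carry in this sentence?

Candidates per position — 1:priplaax {determiner}; 2:spuk {noun}; 3:flail {adjective,conjunction}; 4:molk {adverb,adjective}; 5:flail {adjective,conjunction}; 6:spuk {noun}; 7:tran {conjunction}; 8:molk {adverb,adjective}.
At position 3, choosing adjective makes rule 1 impossible to satisfy; hence conjunction.
At position 4, choosing adjective makes rule 1 impossible to satisfy; hence adverb.
At position 5, choosing adjective makes rule 1 impossible to satisfy; hence conjunction.
At position 8, choosing adjective makes rule 3 impossible to satisfy; hence adverb.
The unique satisfying tagging is: determiner noun conjunction adverb conjunction noun conjunction adverb.
Check: rule 1 satisfied; rule 2 satisfied; rule 3 satisfied.

conjunction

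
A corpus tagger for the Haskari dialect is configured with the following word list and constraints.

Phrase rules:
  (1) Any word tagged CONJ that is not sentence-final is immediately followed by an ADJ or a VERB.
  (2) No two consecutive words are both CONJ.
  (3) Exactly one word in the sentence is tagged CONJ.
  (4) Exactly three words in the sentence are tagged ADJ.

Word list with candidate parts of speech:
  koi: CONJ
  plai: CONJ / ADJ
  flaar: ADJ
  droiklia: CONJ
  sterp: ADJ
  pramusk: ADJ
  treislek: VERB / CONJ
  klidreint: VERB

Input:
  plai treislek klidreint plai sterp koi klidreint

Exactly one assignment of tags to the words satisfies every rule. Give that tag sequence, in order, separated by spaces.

Candidates per position — 1:plai {CONJ,ADJ}; 2:treislek {VERB,CONJ}; 3:klidreint {VERB}; 4:plai {CONJ,ADJ}; 5:sterp {ADJ}; 6:koi {CONJ}; 7:klidreint {VERB}.
Position 1: CONJ is ruled out by rule 3; that leaves ADJ.
Position 2: CONJ is ruled out by rule 3; that leaves VERB.
Position 4: CONJ is ruled out by rule 3; that leaves ADJ.
The unique satisfying tagging is: ADJ VERB VERB ADJ ADJ CONJ VERB.
Check: rule 1 ✓; rule 2 ✓; rule 3 ✓; rule 4 ✓.

ADJ VERB VERB ADJ ADJ CONJ VERB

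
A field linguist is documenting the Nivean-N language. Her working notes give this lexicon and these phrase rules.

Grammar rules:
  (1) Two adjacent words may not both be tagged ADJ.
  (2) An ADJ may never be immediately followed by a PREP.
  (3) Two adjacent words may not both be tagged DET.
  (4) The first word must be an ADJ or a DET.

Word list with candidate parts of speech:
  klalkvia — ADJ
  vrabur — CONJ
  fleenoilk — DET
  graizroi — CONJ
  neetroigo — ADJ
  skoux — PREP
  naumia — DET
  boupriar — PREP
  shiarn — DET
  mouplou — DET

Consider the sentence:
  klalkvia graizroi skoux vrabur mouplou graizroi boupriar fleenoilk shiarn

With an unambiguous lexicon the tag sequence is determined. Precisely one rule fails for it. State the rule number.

3

Fixed tagging: ADJ CONJ PREP CONJ DET CONJ PREP DET DET.
Checking each rule: R1 holds, R2 holds, R3 violated, R4 holds.
Only rule 3 fails.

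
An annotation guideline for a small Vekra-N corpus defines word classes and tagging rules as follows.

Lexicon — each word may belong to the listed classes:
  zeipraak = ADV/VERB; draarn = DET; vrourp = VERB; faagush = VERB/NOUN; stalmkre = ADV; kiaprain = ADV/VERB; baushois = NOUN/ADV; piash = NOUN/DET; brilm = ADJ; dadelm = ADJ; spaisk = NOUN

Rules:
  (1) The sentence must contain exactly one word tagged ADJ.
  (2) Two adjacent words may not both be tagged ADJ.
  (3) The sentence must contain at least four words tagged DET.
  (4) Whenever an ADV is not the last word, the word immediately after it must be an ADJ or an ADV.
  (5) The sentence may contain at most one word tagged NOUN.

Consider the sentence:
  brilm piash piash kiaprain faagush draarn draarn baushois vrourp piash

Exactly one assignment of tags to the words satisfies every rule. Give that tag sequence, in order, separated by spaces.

ADJ DET DET VERB VERB DET DET NOUN VERB DET

Candidates per position — 1:brilm {ADJ}; 2:piash {NOUN,DET}; 3:piash {NOUN,DET}; 4:kiaprain {ADV,VERB}; 5:faagush {VERB,NOUN}; 6:draarn {DET}; 7:draarn {DET}; 8:baushois {NOUN,ADV}; 9:vrourp {VERB}; 10:piash {NOUN,DET}.
At position 4, choosing ADV makes rule 4 impossible to satisfy; hence VERB.
At position 8, choosing ADV makes rule 4 impossible to satisfy; hence NOUN.
At position 10, choosing NOUN makes rule 5 impossible to satisfy; hence DET.
At position 2, choosing NOUN makes rule 5 impossible to satisfy; hence DET.
At position 3, choosing NOUN makes rule 5 impossible to satisfy; hence DET.
At position 5, choosing NOUN makes rule 5 impossible to satisfy; hence VERB.
The only consistent sequence is: ADJ DET DET VERB VERB DET DET NOUN VERB DET.
Check: rule 1 ✓; rule 2 ✓; rule 3 ✓; rule 4 ✓; rule 5 ✓.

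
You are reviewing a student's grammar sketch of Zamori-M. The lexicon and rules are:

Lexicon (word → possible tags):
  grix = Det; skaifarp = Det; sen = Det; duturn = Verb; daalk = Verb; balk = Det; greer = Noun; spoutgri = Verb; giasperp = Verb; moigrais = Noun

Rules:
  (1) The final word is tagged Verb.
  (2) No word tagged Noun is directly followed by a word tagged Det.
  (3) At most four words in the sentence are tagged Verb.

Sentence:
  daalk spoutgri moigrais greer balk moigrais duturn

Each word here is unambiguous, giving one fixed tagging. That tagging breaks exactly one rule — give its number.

2

Fixed tagging: Verb Verb Noun Noun Det Noun Verb.
Applying the rules: R1 holds, R2 violated, R3 holds.
Only rule 2 fails.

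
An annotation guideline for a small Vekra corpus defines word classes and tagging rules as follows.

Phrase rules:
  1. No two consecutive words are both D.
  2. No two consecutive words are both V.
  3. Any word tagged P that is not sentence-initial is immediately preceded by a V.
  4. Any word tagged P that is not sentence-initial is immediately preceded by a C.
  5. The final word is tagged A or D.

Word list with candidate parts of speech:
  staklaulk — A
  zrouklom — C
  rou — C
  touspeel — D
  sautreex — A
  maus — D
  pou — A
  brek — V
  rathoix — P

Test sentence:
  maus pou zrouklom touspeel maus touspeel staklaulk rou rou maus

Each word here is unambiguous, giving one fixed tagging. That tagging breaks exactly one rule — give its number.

1

Fixed tagging: D A C D D D A C C D.
Applying the rules: R1 ✗, R2 ✓, R3 ✓, R4 ✓, R5 ✓.
Only rule 1 fails.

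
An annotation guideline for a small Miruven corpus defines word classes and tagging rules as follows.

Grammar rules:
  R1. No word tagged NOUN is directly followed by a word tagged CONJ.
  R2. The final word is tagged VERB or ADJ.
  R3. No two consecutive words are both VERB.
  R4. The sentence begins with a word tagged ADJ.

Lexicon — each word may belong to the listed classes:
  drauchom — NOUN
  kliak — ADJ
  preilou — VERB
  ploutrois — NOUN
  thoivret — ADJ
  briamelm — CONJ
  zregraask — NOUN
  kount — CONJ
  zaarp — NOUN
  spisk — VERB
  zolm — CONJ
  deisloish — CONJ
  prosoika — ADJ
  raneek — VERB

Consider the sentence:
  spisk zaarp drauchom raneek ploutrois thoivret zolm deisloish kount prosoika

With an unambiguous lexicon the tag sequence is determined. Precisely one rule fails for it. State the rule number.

4

Fixed tagging: VERB NOUN NOUN VERB NOUN ADJ CONJ CONJ CONJ ADJ.
Applying the rules: R1 pass, R2 pass, R3 pass, R4 fail.
Only rule 4 fails.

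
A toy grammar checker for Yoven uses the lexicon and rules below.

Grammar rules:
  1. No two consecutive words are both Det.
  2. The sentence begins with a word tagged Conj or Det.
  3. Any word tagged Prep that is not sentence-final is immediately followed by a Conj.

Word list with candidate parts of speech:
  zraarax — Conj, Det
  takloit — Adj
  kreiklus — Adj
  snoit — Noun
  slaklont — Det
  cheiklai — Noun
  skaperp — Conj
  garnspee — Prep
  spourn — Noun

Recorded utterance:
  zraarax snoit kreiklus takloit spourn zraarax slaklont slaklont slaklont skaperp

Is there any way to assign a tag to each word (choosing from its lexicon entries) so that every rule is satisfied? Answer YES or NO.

Candidates per position — 1:zraarax {Conj,Det}; 2:snoit {Noun}; 3:kreiklus {Adj}; 4:takloit {Adj}; 5:spourn {Noun}; 6:zraarax {Conj,Det}; 7:slaklont {Det}; 8:slaklont {Det}; 9:slaklont {Det}; 10:skaperp {Conj}.
Rule 1 cannot be satisfied by any choice of tags from the lexicon.
So there is no consistent tagging.

NO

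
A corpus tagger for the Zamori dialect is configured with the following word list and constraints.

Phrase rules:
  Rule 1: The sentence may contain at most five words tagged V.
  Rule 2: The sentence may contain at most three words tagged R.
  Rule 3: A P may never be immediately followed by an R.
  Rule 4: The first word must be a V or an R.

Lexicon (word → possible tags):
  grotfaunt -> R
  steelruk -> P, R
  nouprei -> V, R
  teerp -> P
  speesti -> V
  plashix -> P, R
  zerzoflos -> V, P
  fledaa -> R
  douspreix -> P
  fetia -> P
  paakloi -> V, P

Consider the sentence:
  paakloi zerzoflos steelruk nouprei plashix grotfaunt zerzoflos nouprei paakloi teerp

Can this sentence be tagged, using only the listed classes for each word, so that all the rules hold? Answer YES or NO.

Candidates per position — 1:paakloi {V,P}; 2:zerzoflos {V,P}; 3:steelruk {P,R}; 4:nouprei {V,R}; 5:plashix {P,R}; 6:grotfaunt {R}; 7:zerzoflos {V,P}; 8:nouprei {V,R}; 9:paakloi {V,P}; 10:teerp {P}.
One satisfying assignment: V P P V R R V V P P.
Rule-by-rule: rule 1 satisfied; rule 2 satisfied; rule 3 satisfied; rule 4 satisfied.

YES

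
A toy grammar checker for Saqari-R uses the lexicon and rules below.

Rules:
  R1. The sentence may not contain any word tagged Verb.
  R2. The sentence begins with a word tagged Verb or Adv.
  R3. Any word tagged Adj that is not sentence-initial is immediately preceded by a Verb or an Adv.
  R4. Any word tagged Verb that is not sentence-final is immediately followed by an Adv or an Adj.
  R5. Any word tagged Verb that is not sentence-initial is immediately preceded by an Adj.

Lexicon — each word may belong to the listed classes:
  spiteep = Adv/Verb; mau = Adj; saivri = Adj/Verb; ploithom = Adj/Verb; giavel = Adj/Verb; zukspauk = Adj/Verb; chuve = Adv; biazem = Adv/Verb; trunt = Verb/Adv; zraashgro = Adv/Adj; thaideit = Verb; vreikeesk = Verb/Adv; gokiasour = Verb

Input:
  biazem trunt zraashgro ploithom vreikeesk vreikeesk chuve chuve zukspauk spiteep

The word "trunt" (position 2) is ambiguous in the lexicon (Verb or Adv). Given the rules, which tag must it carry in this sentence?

Adv

Candidates per position — 1:biazem {Adv,Verb}; 2:trunt {Verb,Adv}; 3:zraashgro {Adv,Adj}; 4:ploithom {Adj,Verb}; 5:vreikeesk {Verb,Adv}; 6:vreikeesk {Verb,Adv}; 7:chuve {Adv}; 8:chuve {Adv}; 9:zukspauk {Adj,Verb}; 10:spiteep {Adv,Verb}.
Position 1: tagging it Verb would leave rule 1 unsatisfiable, so it must be Adv.
Position 2: tagging it Verb would leave rule 1 unsatisfiable, so it must be Adv.
Position 4: tagging it Verb would leave rule 1 unsatisfiable, so it must be Adj.
Position 5: tagging it Verb would leave rule 1 unsatisfiable, so it must be Adv.
Position 6: tagging it Verb would leave rule 1 unsatisfiable, so it must be Adv.
Position 9: tagging it Verb would leave rule 1 unsatisfiable, so it must be Adj.
Position 10: tagging it Verb would leave rule 1 unsatisfiable, so it must be Adv.
Position 3: tagging it Adj would leave rule 3 unsatisfiable, so it must be Adv.
The unique satisfying tagging is: Adv Adv Adv Adj Adv Adv Adv Adv Adj Adv.
Rule-by-rule: rule 1 holds; rule 2 holds; rule 3 holds; rule 4 holds; rule 5 holds.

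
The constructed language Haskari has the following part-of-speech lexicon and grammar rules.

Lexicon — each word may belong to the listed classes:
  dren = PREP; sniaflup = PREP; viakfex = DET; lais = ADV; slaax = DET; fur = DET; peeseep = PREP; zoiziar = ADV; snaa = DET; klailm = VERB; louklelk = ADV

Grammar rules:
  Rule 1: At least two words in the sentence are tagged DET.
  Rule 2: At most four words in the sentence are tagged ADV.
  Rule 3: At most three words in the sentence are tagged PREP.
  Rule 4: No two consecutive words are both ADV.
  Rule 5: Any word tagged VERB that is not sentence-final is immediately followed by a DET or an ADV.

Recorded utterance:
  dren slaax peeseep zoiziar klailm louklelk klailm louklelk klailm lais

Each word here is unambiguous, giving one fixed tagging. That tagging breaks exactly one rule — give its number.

1

Fixed tagging: PREP DET PREP ADV VERB ADV VERB ADV VERB ADV.
Rule check: R1 violated, R2 holds, R3 holds, R4 holds, R5 holds.
Only rule 1 fails.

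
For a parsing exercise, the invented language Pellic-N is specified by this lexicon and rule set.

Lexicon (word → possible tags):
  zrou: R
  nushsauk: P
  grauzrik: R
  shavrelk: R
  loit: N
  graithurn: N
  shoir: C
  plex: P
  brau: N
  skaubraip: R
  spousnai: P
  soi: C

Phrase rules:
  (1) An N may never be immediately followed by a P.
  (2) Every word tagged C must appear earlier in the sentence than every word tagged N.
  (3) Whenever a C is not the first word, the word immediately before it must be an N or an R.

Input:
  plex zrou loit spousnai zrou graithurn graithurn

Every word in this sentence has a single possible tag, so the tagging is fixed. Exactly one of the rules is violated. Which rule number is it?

1

Fixed tagging: P R N P R N N.
Applying the rules: R1 fail, R2 pass, R3 pass.
Only rule 1 fails.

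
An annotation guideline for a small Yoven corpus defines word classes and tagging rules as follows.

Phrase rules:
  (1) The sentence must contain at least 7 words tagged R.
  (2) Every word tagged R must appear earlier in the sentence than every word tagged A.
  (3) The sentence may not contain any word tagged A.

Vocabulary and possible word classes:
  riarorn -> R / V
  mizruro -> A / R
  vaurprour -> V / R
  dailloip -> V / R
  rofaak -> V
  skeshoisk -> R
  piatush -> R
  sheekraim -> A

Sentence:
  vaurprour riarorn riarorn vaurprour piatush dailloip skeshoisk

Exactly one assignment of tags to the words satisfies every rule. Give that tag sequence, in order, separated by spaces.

Candidates per position — 1:vaurprour {V,R}; 2:riarorn {R,V}; 3:riarorn {R,V}; 4:vaurprour {V,R}; 5:piatush {R}; 6:dailloip {V,R}; 7:skeshoisk {R}.
At position 1, choosing V makes rule 1 impossible to satisfy; hence R.
At position 2, choosing V makes rule 1 impossible to satisfy; hence R.
At position 3, choosing V makes rule 1 impossible to satisfy; hence R.
At position 4, choosing V makes rule 1 impossible to satisfy; hence R.
At position 6, choosing V makes rule 1 impossible to satisfy; hence R.
The only consistent sequence is: R R R R R R R.
Check: rule 1 ✓; rule 2 ✓; rule 3 ✓.

R R R R R R R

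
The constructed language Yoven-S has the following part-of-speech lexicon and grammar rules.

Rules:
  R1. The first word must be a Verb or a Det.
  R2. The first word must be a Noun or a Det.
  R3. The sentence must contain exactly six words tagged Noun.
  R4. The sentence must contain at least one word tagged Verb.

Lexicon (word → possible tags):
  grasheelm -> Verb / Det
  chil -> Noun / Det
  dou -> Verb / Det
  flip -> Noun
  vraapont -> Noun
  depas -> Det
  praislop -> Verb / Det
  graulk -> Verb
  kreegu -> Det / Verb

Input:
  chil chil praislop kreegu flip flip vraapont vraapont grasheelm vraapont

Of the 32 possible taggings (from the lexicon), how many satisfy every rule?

7

Candidates per position — 1:chil {Noun,Det}; 2:chil {Noun,Det}; 3:praislop {Verb,Det}; 4:kreegu {Det,Verb}; 5:flip {Noun}; 6:flip {Noun}; 7:vraapont {Noun}; 8:vraapont {Noun}; 9:grasheelm {Verb,Det}; 10:vraapont {Noun}.
There are 32 candidate sequences in total.
Checking each against the rules leaves 7 sequences.
Count = 7.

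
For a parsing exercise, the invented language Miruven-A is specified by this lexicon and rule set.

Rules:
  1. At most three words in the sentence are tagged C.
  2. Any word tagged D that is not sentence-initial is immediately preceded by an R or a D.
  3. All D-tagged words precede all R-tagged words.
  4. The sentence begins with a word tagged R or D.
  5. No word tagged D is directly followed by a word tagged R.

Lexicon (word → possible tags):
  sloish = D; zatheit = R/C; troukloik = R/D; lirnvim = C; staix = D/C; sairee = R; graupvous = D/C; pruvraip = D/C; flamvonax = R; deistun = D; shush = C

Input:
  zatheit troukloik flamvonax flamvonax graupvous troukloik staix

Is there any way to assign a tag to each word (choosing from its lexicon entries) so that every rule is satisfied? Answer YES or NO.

Candidates per position — 1:zatheit {R,C}; 2:troukloik {R,D}; 3:flamvonax {R}; 4:flamvonax {R}; 5:graupvous {D,C}; 6:troukloik {R,D}; 7:staix {D,C}.
One satisfying assignment: R R R R C R C.
Rule-by-rule: rule 1 ✓; rule 2 ✓; rule 3 ✓; rule 4 ✓; rule 5 ✓.

YES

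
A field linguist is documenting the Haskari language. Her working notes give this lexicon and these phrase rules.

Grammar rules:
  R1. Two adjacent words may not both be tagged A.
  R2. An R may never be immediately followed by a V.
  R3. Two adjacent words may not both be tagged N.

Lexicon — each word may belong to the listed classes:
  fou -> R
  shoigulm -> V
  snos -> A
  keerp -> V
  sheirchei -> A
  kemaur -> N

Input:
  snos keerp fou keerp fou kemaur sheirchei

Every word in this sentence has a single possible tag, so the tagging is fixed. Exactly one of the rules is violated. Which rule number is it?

2

Fixed tagging: A V R V R N A.
Rule check: R1 ✓, R2 ✗, R3 ✓.
Only rule 2 fails.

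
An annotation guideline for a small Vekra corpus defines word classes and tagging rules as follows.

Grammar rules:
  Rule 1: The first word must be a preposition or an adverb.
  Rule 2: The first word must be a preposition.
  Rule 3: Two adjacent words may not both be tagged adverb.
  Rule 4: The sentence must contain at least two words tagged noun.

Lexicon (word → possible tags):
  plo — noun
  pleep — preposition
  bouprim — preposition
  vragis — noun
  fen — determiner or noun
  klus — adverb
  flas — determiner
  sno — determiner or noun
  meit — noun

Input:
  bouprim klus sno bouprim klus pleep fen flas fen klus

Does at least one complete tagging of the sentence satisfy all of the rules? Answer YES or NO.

Candidates per position — 1:bouprim {preposition}; 2:klus {adverb}; 3:sno {determiner,noun}; 4:bouprim {preposition}; 5:klus {adverb}; 6:pleep {preposition}; 7:fen {determiner,noun}; 8:flas {determiner}; 9:fen {determiner,noun}; 10:klus {adverb}.
One satisfying assignment: preposition adverb noun preposition adverb preposition noun determiner noun adverb.
Check: rule 1 ✓; rule 2 ✓; rule 3 ✓; rule 4 ✓.

YES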